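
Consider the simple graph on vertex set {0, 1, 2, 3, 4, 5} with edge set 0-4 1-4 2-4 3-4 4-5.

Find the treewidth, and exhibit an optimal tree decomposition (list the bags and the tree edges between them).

The largest bag has 2 vertices, giving width 1; this decomposition certifies tw(G) ≤ 1. Since G has at least one edge (e.g. 4–3), it is not an edgeless graph, so tw(G) ≥ 1. The upper and lower bounds meet at 1, so that is the treewidth.

Treewidth 1.
One optimal decomposition is:
Bags: B1 = {3, 4}  B2 = {2, 4}  B3 = {1, 4}  B4 = {0, 4}  B5 = {4, 5}
Tree: B1–B2, B1–B3, B3–B4, B4–B5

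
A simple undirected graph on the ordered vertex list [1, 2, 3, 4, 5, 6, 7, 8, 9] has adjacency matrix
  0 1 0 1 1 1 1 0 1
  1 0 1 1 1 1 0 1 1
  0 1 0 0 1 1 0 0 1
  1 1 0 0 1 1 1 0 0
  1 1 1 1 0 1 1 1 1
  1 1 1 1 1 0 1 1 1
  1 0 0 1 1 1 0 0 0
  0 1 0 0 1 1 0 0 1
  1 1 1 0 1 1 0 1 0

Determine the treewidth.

4

A width-4 tree decomposition is:
Bags: B1 = {1, 2, 4, 5, 6}  B2 = {1, 2, 5, 6, 9}  B3 = {2, 3, 5, 6, 9}  B4 = {1, 4, 5, 6, 7}  B5 = {2, 5, 6, 8, 9}
Tree: B1–B2, B2–B3, B1–B4, B3–B5
Each bag holds 5 vertices, so the decomposition has width 4, which upper-bounds the treewidth. Conversely, {2, 5, 6, 8, 9} is a clique of size 5, and the vertices of any clique must share a bag in every tree decomposition; so some bag has ≥ 5 vertices and tw(G) ≥ 4. Hence tw(G) = 4 exactly.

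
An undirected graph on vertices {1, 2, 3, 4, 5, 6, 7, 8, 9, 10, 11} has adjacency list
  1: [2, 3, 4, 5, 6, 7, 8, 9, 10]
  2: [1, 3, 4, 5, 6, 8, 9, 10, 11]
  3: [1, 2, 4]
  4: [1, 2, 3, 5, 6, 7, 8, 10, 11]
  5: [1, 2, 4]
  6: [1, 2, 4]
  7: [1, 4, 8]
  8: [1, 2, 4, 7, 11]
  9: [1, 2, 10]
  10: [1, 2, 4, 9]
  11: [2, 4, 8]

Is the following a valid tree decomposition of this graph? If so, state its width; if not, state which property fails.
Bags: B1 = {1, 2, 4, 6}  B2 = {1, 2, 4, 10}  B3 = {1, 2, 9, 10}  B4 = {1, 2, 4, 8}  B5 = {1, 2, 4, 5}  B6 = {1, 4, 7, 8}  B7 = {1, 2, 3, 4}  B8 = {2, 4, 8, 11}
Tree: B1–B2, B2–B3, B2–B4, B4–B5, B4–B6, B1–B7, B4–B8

Yes; width 3.

Vertex coverage: the bags together contain {1, 2, 3, 4, 5, 6, 7, 8, 9, 10, 11}, the full vertex set. Edge coverage: each edge of G has both endpoints in at least one bag. Running intersection: for every vertex, the bags containing it form a connected subtree. All three properties hold, so this is a valid tree decomposition of width max|bag| − 1 = 3, and hence tw(G) ≤ 3.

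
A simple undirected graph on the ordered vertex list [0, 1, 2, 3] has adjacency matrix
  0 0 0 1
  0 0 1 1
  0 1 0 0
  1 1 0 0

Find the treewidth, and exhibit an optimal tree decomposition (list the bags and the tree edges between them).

Every bag has size at most 2, so the width is 2 − 1 = 1 and tw(G) ≤ 1. G has an edge, so its treewidth is at least 1. Therefore the treewidth is 1.

Treewidth 1.
Bags: B1 = {0, 3}  B2 = {1, 3}  B3 = {1, 2}
Tree: B1–B2, B2–B3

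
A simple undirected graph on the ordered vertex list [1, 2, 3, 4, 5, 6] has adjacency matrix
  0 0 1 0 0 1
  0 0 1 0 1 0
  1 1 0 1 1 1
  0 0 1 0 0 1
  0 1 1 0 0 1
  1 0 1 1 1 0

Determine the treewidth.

A width-2 tree decomposition is:
Bags: B1 = {3, 5, 6}  B2 = {1, 3, 6}  B3 = {3, 4, 6}  B4 = {2, 3, 5}
Tree: B1–B2, B1–B3, B1–B4
Every bag has size at most 3, so the width is 3 − 1 = 2 and tw(G) ≤ 2. On the other hand G contains the 3-clique {2, 3, 5}. A clique must lie in a single bag of any decomposition, so no decomposition can have width below 2. Hence tw(G) = 2 exactly.

2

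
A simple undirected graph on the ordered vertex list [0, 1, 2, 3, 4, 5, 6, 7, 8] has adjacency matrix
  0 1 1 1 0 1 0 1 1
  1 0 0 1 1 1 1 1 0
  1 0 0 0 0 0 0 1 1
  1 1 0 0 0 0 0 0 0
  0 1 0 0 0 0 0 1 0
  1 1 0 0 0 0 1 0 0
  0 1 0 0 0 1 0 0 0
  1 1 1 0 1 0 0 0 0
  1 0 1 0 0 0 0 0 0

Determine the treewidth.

A width-2 tree decomposition is:
Bags: B1 = {0, 1, 7}  B2 = {0, 1, 3}  B3 = {0, 2, 7}  B4 = {0, 2, 8}  B5 = {0, 1, 5}  B6 = {1, 5, 6}  B7 = {1, 4, 7}
Tree: B1–B2, B1–B3, B3–B4, B1–B5, B5–B6, B1–B7
Each bag holds 3 vertices, so the decomposition has width 2, which upper-bounds the treewidth. On the other hand G contains the 3-clique {0, 2, 8}. A clique must lie in a single bag of any decomposition, so no decomposition can have width below 2. Combining the bounds, tw(G) = 2.

2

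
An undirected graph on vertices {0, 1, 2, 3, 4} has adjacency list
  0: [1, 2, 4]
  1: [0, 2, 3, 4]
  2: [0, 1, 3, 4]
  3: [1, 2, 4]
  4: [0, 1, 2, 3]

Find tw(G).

A width-3 tree decomposition is:
Bags: B1 = {0, 1, 2, 4}  B2 = {1, 2, 3, 4}
Tree: B1–B2
The largest bag has 4 vertices, giving width 3; this decomposition certifies tw(G) ≤ 3. On the other hand G contains the 4-clique {0, 1, 2, 4}. A clique must lie in a single bag of any decomposition, so no decomposition can have width below 3. Combining the bounds, tw(G) = 3.

3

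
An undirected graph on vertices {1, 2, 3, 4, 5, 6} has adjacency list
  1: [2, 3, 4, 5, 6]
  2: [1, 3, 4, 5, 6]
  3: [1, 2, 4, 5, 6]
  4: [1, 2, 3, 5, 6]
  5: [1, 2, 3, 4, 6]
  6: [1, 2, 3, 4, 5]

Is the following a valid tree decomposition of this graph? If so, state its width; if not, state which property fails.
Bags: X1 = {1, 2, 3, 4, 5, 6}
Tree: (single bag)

Yes; width 5.

Every vertex of G appears in some bag (union = {1, 2, 3, 4, 5, 6}); every edge is covered by a bag; and for each vertex v the set of bags containing v is connected in the bag tree. The decomposition is therefore valid. The largest bag has 6 vertices, so the width is 5.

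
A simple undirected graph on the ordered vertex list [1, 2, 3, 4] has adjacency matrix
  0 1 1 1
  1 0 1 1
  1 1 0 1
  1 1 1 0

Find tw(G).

3

A width-3 tree decomposition is:
Bags: B1 = {1, 2, 3, 4}
Tree: (single bag)
With just one bag of size 4, the width is 4 − 1 = 3, so tw(G) ≤ 3. Conversely, {1, 2, 3, 4} is a clique of size 4, and the vertices of any clique must share a bag in every tree decomposition; so some bag has ≥ 4 vertices and tw(G) ≥ 3. The upper and lower bounds meet at 3, so that is the treewidth.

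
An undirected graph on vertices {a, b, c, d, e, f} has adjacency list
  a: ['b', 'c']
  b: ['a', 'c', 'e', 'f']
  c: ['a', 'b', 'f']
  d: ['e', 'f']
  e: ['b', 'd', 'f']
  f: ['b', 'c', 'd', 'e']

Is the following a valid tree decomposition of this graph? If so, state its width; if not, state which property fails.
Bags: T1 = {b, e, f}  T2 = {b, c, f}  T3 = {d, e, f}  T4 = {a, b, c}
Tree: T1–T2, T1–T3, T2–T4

Yes; width 2.

Vertex coverage: the bags together contain {a, b, c, d, e, f}, the full vertex set. Edge coverage: each edge of G has both endpoints in at least one bag. Running intersection: for every vertex, the bags containing it form a connected subtree. All three properties hold, so this is a valid tree decomposition of width max|bag| − 1 = 2, and hence tw(G) ≤ 2.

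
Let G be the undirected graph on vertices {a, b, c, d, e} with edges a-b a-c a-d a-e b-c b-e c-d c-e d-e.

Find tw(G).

3

A width-3 tree decomposition is:
Bags: B1 = {a, c, d, e}  B2 = {a, b, c, e}
Tree: B1–B2
Each bag holds 4 vertices, so the decomposition has width 3, which upper-bounds the treewidth. Conversely, {a, c, d, e} is a clique of size 4, and the vertices of any clique must share a bag in every tree decomposition; so some bag has ≥ 4 vertices and tw(G) ≥ 3. The upper and lower bounds meet at 3, so that is the treewidth.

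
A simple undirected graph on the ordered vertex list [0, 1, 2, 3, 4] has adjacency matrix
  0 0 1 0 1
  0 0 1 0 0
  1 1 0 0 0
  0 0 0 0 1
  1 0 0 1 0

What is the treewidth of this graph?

A width-1 tree decomposition is:
Bags: B1 = {1, 2}  B2 = {0, 2}  B3 = {0, 4}  B4 = {3, 4}
Tree: B1–B2, B2–B3, B3–B4
The largest bag has 2 vertices, giving width 1; this decomposition certifies tw(G) ≤ 1. G has an edge, so its treewidth is at least 1. Hence tw(G) = 1 exactly.

1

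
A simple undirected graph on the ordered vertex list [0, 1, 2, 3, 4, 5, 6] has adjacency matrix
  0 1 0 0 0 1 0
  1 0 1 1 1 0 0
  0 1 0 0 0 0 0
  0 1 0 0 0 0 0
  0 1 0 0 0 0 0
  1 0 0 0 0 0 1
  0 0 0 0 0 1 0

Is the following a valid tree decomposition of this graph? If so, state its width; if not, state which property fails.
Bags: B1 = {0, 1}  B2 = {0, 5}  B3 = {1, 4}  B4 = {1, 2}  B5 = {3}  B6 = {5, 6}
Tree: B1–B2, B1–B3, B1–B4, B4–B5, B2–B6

A tree decomposition must satisfy three properties: every vertex lies in some bag; for every edge, both endpoints lie together in some bag; and for every vertex, the bags containing it form a connected subtree. Here edge (1,3) lies in no bag, so the decomposition is invalid.

No — edge (1,3) lies in no bag.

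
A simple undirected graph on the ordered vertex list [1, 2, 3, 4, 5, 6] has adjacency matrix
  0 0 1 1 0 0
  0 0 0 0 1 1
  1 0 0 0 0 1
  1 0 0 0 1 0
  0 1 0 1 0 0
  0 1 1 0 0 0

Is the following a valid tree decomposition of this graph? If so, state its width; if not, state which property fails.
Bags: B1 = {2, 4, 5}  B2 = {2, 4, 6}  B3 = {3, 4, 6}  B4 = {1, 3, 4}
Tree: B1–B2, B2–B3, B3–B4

Yes; width 2.

Every vertex of G appears in some bag (union = {1, 2, 3, 4, 5, 6}); every edge is covered by a bag; and for each vertex v the set of bags containing v is connected in the bag tree. The decomposition is therefore valid. The largest bag has 3 vertices, so the width is 2.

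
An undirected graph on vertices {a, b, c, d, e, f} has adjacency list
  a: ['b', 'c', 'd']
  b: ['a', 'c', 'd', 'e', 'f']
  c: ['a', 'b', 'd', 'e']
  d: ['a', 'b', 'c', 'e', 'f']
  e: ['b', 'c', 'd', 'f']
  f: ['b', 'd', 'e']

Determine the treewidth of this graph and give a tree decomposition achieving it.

Every bag has size at most 4, so the width is 4 − 1 = 3 and tw(G) ≤ 3. For the lower bound, the 4 vertices {b, c, d, e} are pairwise adjacent, and any tree decomposition puts a clique entirely inside one bag — forcing width ≥ 3. Combining the bounds, tw(G) = 3.

Treewidth 3.
One such decomposition:
Bags: B1 = {b, c, d, e}  B2 = {b, d, e, f}  B3 = {a, b, c, d}
Tree: B1–B2, B1–B3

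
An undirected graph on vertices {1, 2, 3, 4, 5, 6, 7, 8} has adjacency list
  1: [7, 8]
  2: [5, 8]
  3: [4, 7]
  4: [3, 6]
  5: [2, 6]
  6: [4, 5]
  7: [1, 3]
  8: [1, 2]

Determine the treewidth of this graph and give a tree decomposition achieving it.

Treewidth 2.
One optimal decomposition is:
Bags: B1 = {2, 5, 6}  B2 = {2, 6, 8}  B3 = {1, 6, 8}  B4 = {1, 6, 7}  B5 = {3, 6, 7}  B6 = {3, 4, 6}
Tree: B1–B2, B2–B3, B3–B4, B4–B5, B5–B6

Every bag has size at most 3, so the width is 3 − 1 = 2 and tw(G) ≤ 2. For the lower bound, G contains the cycle 6–5–2–8–1–7–3–4–6, so G is not a forest; only forests have treewidth ≤ 1, hence tw(G) ≥ 2. Therefore the treewidth is 2.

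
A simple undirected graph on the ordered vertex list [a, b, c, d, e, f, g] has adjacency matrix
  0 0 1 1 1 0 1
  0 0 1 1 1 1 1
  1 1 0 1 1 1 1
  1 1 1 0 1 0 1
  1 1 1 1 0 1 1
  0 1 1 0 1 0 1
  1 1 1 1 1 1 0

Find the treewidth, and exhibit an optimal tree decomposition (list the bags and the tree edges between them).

Treewidth 4.
Bags: B1 = {b, c, e, f, g}  B2 = {b, c, d, e, g}  B3 = {a, c, d, e, g}
Tree: B1–B2, B2–B3

Each bag holds 5 vertices, so the decomposition has width 4, which upper-bounds the treewidth. For the lower bound, the 5 vertices {a, c, d, e, g} are pairwise adjacent, and any tree decomposition puts a clique entirely inside one bag — forcing width ≥ 4. The upper and lower bounds meet at 4, so that is the treewidth.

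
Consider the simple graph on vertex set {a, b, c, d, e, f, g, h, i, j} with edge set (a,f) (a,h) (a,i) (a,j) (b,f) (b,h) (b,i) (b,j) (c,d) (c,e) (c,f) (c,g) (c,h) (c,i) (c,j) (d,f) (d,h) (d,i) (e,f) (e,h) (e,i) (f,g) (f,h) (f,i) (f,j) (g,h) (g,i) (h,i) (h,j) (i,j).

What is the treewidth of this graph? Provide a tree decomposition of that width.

Each bag holds 5 vertices, so the decomposition has width 4, which upper-bounds the treewidth. On the other hand G contains the 5-clique {c, d, f, h, i}. A clique must lie in a single bag of any decomposition, so no decomposition can have width below 4. Combining the bounds, tw(G) = 4.

Treewidth 4.
Bags: B1 = {c, f, h, i, j}  B2 = {c, d, f, h, i}  B3 = {b, f, h, i, j}  B4 = {c, e, f, h, i}  B5 = {c, f, g, h, i}  B6 = {a, f, h, i, j}
Tree: B1–B2, B1–B3, B1–B4, B2–B5, B1–B6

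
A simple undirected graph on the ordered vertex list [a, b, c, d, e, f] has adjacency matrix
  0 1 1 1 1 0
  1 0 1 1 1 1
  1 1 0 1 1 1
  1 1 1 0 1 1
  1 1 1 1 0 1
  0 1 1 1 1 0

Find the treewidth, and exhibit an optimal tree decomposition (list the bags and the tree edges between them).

The largest bag has 5 vertices, giving width 4; this decomposition certifies tw(G) ≤ 4. For the lower bound, the 5 vertices {b, c, d, e, f} are pairwise adjacent, and any tree decomposition puts a clique entirely inside one bag — forcing width ≥ 4. Therefore the treewidth is 4.

Treewidth 4.
Bags: B1 = {b, c, d, e, f}  B2 = {a, b, c, d, e}
Tree: B1–B2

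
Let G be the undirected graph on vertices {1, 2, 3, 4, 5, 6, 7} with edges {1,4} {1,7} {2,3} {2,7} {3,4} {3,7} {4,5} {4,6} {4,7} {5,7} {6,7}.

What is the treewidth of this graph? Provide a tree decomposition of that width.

Treewidth 2.
One optimal decomposition is:
Bags: B1 = {1, 4, 7}  B2 = {4, 5, 7}  B3 = {3, 4, 7}  B4 = {2, 3, 7}  B5 = {4, 6, 7}
Tree: B1–B2, B1–B3, B3–B4, B1–B5

Every bag has size at most 3, so the width is 3 − 1 = 2 and tw(G) ≤ 2. Conversely, {2, 3, 7} is a clique of size 3, and the vertices of any clique must share a bag in every tree decomposition; so some bag has ≥ 3 vertices and tw(G) ≥ 2. Therefore the treewidth is 2.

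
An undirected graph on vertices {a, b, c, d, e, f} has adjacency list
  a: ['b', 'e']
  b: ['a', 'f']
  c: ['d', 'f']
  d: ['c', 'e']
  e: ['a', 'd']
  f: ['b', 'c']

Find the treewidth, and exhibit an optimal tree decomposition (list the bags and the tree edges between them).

Every bag has size at most 3, so the width is 3 − 1 = 2 and tw(G) ≤ 2. The edges f–b–a–e–d–c–f form a cycle, so G is not a tree and its treewidth is at least 2. Hence tw(G) = 2 exactly.

Treewidth 2.
Bags: B1 = {a, b, f}  B2 = {a, e, f}  B3 = {d, e, f}  B4 = {c, d, f}
Tree: B1–B2, B2–B3, B3–B4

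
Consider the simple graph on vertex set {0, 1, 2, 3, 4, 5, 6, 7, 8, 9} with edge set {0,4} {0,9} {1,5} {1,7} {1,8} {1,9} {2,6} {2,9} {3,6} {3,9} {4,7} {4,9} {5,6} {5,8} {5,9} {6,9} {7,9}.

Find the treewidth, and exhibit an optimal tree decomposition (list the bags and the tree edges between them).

Treewidth 2.
One such decomposition:
Bags: B1 = {5, 6, 9}  B2 = {1, 5, 9}  B3 = {3, 6, 9}  B4 = {1, 7, 9}  B5 = {4, 7, 9}  B6 = {1, 5, 8}  B7 = {0, 4, 9}  B8 = {2, 6, 9}
Tree: B1–B2, B1–B3, B2–B4, B4–B5, B2–B6, B5–B7, B3–B8

Each bag holds 3 vertices, so the decomposition has width 2, which upper-bounds the treewidth. For the lower bound, the 3 vertices {1, 5, 8} are pairwise adjacent, and any tree decomposition puts a clique entirely inside one bag — forcing width ≥ 2. Combining the bounds, tw(G) = 2.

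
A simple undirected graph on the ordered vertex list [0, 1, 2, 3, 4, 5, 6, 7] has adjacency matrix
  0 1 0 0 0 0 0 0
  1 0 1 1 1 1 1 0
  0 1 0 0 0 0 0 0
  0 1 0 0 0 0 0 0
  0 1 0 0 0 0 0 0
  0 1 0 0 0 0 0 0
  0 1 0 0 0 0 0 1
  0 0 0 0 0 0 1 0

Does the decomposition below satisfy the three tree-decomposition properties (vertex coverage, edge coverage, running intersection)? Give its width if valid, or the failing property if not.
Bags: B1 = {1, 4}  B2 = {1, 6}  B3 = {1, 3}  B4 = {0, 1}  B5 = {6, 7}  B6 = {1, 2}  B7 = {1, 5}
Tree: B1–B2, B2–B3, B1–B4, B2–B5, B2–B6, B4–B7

Yes; width 1.

Checking the three conditions: (i) the bags cover all of {0, 1, 2, 3, 4, 5, 6, 7}; (ii) for each edge, some bag contains both endpoints; (iii) the bags containing any fixed vertex form a subtree. All hold, so the decomposition is valid with width 2 − 1 = 1.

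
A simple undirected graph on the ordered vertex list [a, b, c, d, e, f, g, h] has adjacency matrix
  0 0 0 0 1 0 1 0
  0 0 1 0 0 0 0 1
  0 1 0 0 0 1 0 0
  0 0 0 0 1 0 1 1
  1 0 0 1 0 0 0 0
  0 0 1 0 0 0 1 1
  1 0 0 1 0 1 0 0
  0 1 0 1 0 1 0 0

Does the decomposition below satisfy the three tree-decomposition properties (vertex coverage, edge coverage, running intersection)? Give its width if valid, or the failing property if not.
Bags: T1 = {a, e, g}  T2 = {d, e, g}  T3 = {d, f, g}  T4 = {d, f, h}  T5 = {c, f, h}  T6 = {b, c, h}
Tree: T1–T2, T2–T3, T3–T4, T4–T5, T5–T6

Yes; width 2.

Every vertex of G appears in some bag (union = {a, b, c, d, e, f, g, h}); every edge is covered by a bag; and for each vertex v the set of bags containing v is connected in the bag tree. The decomposition is therefore valid. The largest bag has 3 vertices, so the width is 2.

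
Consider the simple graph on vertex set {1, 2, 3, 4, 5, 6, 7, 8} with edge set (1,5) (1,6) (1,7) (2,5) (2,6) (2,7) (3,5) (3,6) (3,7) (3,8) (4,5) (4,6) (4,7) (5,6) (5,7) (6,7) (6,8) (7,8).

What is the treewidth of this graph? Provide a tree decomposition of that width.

Each bag holds 4 vertices, so the decomposition has width 3, which upper-bounds the treewidth. For the lower bound, the 4 vertices {3, 6, 7, 8} are pairwise adjacent, and any tree decomposition puts a clique entirely inside one bag — forcing width ≥ 3. Therefore the treewidth is 3.

Treewidth 3.
One such decomposition:
Bags: B1 = {3, 6, 7, 8}  B2 = {3, 5, 6, 7}  B3 = {1, 5, 6, 7}  B4 = {2, 5, 6, 7}  B5 = {4, 5, 6, 7}
Tree: B1–B2, B2–B3, B2–B4, B4–B5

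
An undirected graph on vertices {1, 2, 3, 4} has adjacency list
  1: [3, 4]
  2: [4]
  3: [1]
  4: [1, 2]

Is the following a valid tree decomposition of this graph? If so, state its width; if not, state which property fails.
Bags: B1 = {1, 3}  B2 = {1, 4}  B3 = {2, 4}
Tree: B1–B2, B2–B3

Yes; width 1.

Checking the three conditions: (i) the bags cover all of {1, 2, 3, 4}; (ii) for each edge, some bag contains both endpoints; (iii) the bags containing any fixed vertex form a subtree. All hold, so the decomposition is valid with width 2 − 1 = 1.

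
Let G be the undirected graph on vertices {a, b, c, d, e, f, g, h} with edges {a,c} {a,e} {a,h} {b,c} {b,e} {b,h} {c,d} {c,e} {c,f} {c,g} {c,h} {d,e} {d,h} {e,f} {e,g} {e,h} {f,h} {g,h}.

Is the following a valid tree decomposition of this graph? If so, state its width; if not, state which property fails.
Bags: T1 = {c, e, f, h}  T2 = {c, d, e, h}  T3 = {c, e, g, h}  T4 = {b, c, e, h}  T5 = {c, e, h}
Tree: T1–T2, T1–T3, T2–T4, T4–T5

A tree decomposition must satisfy three properties: every vertex lies in some bag; for every edge, both endpoints lie together in some bag; and for every vertex, the bags containing it form a connected subtree. Here vertex a appears in no bag, so the decomposition is invalid.

No — vertex a appears in no bag.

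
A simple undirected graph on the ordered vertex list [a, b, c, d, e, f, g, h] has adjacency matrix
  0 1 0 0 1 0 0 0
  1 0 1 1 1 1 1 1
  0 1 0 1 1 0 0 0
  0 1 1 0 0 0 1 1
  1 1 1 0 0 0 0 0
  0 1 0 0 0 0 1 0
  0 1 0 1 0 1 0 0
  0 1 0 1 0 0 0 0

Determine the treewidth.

A width-2 tree decomposition is:
Bags: B1 = {b, d, g}  B2 = {b, c, d}  B3 = {b, d, h}  B4 = {b, c, e}  B5 = {b, f, g}  B6 = {a, b, e}
Tree: B1–B2, B2–B3, B2–B4, B1–B5, B4–B6
Every bag has size at most 3, so the width is 3 − 1 = 2 and tw(G) ≤ 2. Conversely, {b, d, g} is a clique of size 3, and the vertices of any clique must share a bag in every tree decomposition; so some bag has ≥ 3 vertices and tw(G) ≥ 2. Hence tw(G) = 2 exactly.

2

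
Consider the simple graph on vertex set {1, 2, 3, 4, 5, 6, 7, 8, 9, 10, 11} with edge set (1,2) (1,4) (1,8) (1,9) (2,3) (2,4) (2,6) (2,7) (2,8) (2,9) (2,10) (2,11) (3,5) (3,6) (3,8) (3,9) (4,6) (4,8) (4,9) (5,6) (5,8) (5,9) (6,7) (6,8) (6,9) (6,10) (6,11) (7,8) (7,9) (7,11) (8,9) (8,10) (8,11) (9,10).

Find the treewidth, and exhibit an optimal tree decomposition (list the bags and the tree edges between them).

Every bag has size at most 5, so the width is 5 − 1 = 4 and tw(G) ≤ 4. Conversely, {1, 2, 4, 8, 9} is a clique of size 5, and the vertices of any clique must share a bag in every tree decomposition; so some bag has ≥ 5 vertices and tw(G) ≥ 4. Hence tw(G) = 4 exactly.

Treewidth 4.
One optimal decomposition is:
Bags: B1 = {2, 6, 7, 8, 9}  B2 = {2, 6, 7, 8, 11}  B3 = {2, 4, 6, 8, 9}  B4 = {2, 6, 8, 9, 10}  B5 = {1, 2, 4, 8, 9}  B6 = {2, 3, 6, 8, 9}  B7 = {3, 5, 6, 8, 9}
Tree: B1–B2, B1–B3, B3–B4, B3–B5, B3–B6, B6–B7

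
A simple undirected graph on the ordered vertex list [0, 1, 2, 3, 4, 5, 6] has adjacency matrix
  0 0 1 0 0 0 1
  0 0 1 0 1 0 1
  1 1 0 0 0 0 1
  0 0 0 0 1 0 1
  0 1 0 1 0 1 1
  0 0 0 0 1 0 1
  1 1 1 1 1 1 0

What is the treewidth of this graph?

2

A width-2 tree decomposition is:
Bags: B1 = {4, 5, 6}  B2 = {3, 4, 6}  B3 = {1, 4, 6}  B4 = {1, 2, 6}  B5 = {0, 2, 6}
Tree: B1–B2, B2–B3, B3–B4, B4–B5
Every bag has size at most 3, so the width is 3 − 1 = 2 and tw(G) ≤ 2. Conversely, {0, 2, 6} is a clique of size 3, and the vertices of any clique must share a bag in every tree decomposition; so some bag has ≥ 3 vertices and tw(G) ≥ 2. Therefore the treewidth is 2.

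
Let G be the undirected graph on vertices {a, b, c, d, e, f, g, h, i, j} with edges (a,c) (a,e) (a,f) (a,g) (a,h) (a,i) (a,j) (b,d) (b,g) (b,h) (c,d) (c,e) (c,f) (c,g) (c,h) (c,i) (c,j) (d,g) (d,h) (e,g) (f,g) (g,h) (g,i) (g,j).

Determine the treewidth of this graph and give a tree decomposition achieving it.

Each bag holds 4 vertices, so the decomposition has width 3, which upper-bounds the treewidth. On the other hand G contains the 4-clique {c, d, g, h}. A clique must lie in a single bag of any decomposition, so no decomposition can have width below 3. Therefore the treewidth is 3.

Treewidth 3.
One optimal decomposition is:
Bags: B1 = {c, d, g, h}  B2 = {a, c, g, h}  B3 = {a, c, g, i}  B4 = {a, c, g, j}  B5 = {a, c, f, g}  B6 = {a, c, e, g}  B7 = {b, d, g, h}
Tree: B1–B2, B2–B3, B2–B4, B2–B5, B2–B6, B1–B7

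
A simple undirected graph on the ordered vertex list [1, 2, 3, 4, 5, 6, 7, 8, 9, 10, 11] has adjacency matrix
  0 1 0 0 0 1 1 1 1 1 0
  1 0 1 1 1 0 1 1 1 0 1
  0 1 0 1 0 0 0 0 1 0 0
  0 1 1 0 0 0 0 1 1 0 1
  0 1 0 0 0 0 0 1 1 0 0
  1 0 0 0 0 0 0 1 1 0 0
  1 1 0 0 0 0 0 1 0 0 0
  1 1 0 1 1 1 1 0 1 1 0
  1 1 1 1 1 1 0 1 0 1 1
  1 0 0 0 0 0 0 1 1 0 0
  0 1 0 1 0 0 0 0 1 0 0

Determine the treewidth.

A width-3 tree decomposition is:
Bags: B1 = {2, 4, 9, 11}  B2 = {2, 4, 8, 9}  B3 = {1, 2, 8, 9}  B4 = {1, 6, 8, 9}  B5 = {1, 2, 7, 8}  B6 = {2, 5, 8, 9}  B7 = {1, 8, 9, 10}  B8 = {2, 3, 4, 9}
Tree: B1–B2, B2–B3, B3–B4, B3–B5, B3–B6, B4–B7, B2–B8
The largest bag has 4 vertices, giving width 3; this decomposition certifies tw(G) ≤ 3. Conversely, {1, 2, 8, 9} is a clique of size 4, and the vertices of any clique must share a bag in every tree decomposition; so some bag has ≥ 4 vertices and tw(G) ≥ 3. Combining the bounds, tw(G) = 3.

3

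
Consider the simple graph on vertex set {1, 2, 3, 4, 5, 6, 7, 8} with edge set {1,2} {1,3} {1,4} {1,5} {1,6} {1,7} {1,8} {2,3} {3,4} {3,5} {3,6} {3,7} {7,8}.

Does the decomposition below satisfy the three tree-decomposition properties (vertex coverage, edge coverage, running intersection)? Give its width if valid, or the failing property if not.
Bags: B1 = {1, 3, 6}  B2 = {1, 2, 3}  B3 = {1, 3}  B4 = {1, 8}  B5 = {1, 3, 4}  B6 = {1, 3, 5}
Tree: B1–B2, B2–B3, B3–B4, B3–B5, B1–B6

A tree decomposition must satisfy three properties: every vertex lies in some bag; for every edge, both endpoints lie together in some bag; and for every vertex, the bags containing it form a connected subtree. Here vertex 7 appears in no bag, so the decomposition is invalid.

No — vertex 7 appears in no bag.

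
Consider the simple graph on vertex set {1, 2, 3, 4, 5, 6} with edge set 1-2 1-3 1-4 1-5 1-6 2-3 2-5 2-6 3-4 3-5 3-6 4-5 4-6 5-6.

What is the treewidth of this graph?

A width-4 tree decomposition is:
Bags: B1 = {1, 2, 3, 5, 6}  B2 = {1, 3, 4, 5, 6}
Tree: B1–B2
Every bag has size at most 5, so the width is 5 − 1 = 4 and tw(G) ≤ 4. For the lower bound, the 5 vertices {1, 2, 3, 5, 6} are pairwise adjacent, and any tree decomposition puts a clique entirely inside one bag — forcing width ≥ 4. Combining the bounds, tw(G) = 4.

4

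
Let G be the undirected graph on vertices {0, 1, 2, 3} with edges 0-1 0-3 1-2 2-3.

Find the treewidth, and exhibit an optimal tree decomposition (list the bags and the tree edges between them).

Treewidth 2.
One such decomposition:
Bags: B1 = {0, 1, 2}  B2 = {0, 2, 3}
Tree: B1–B2

The largest bag has 3 vertices, giving width 2; this decomposition certifies tw(G) ≤ 2. The edges 2–1–0–3–2 form a cycle, so G is not a tree and its treewidth is at least 2. Therefore the treewidth is 2.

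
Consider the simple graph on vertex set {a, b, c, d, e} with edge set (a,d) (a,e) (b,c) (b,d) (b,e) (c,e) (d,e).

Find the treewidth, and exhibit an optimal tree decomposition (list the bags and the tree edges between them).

Treewidth 2.
One such decomposition:
Bags: B1 = {b, d, e}  B2 = {b, c, e}  B3 = {a, d, e}
Tree: B1–B2, B1–B3

The largest bag has 3 vertices, giving width 2; this decomposition certifies tw(G) ≤ 2. For the lower bound, the 3 vertices {a, d, e} are pairwise adjacent, and any tree decomposition puts a clique entirely inside one bag — forcing width ≥ 2. Therefore the treewidth is 2.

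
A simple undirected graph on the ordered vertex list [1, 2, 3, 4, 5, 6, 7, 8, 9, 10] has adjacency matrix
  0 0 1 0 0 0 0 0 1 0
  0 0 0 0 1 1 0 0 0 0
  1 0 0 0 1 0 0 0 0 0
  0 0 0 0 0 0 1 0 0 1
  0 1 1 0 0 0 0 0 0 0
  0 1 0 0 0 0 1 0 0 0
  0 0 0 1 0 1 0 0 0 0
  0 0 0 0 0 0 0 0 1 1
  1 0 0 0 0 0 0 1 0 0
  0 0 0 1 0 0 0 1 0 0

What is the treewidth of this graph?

2

A width-2 tree decomposition is:
Bags: B1 = {4, 6, 7}  B2 = {4, 6, 10}  B3 = {6, 8, 10}  B4 = {6, 8, 9}  B5 = {1, 6, 9}  B6 = {1, 3, 6}  B7 = {3, 5, 6}  B8 = {2, 5, 6}
Tree: B1–B2, B2–B3, B3–B4, B4–B5, B5–B6, B6–B7, B7–B8
The largest bag has 3 vertices, giving width 2; this decomposition certifies tw(G) ≤ 2. The edges 6–7–4–10–8–9–1–3–5–2–6 form a cycle, so G is not a tree and its treewidth is at least 2. Therefore the treewidth is 2.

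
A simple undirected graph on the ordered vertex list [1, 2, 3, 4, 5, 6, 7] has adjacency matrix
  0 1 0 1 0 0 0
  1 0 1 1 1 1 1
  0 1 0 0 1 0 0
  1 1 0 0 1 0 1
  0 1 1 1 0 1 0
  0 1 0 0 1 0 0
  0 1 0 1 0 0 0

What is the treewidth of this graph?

A width-2 tree decomposition is:
Bags: B1 = {2, 4, 5}  B2 = {1, 2, 4}  B3 = {2, 5, 6}  B4 = {2, 4, 7}  B5 = {2, 3, 5}
Tree: B1–B2, B1–B3, B1–B4, B1–B5
The largest bag has 3 vertices, giving width 2; this decomposition certifies tw(G) ≤ 2. For the lower bound, the 3 vertices {2, 3, 5} are pairwise adjacent, and any tree decomposition puts a clique entirely inside one bag — forcing width ≥ 2. Therefore the treewidth is 2.

2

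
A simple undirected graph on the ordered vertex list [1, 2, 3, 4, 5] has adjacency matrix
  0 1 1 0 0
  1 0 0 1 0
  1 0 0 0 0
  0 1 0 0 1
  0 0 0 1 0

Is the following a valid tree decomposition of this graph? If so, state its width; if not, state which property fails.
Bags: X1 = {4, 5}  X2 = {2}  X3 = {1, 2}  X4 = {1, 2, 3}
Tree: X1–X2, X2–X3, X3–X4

A tree decomposition must satisfy three properties: every vertex lies in some bag; for every edge, both endpoints lie together in some bag; and for every vertex, the bags containing it form a connected subtree. Here edge (4,2) lies in no bag, so the decomposition is invalid.

No — edge (4,2) lies in no bag.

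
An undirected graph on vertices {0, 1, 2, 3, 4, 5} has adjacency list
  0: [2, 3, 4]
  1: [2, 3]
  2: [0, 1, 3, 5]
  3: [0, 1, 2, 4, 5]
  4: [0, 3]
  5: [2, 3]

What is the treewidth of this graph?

2

A width-2 tree decomposition is:
Bags: B1 = {0, 3, 4}  B2 = {0, 2, 3}  B3 = {2, 3, 5}  B4 = {1, 2, 3}
Tree: B1–B2, B2–B3, B3–B4
Every bag has size at most 3, so the width is 3 − 1 = 2 and tw(G) ≤ 2. For the lower bound, the 3 vertices {0, 2, 3} are pairwise adjacent, and any tree decomposition puts a clique entirely inside one bag — forcing width ≥ 2. Therefore the treewidth is 2.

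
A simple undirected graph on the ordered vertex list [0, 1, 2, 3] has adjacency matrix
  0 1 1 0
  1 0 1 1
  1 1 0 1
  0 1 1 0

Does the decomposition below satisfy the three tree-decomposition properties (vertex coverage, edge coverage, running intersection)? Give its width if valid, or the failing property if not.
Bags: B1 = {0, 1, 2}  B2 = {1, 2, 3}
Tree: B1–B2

Yes; width 2.

Vertex coverage: the bags together contain {0, 1, 2, 3}, the full vertex set. Edge coverage: each edge of G has both endpoints in at least one bag. Running intersection: for every vertex, the bags containing it form a connected subtree. All three properties hold, so this is a valid tree decomposition of width max|bag| − 1 = 2, and hence tw(G) ≤ 2.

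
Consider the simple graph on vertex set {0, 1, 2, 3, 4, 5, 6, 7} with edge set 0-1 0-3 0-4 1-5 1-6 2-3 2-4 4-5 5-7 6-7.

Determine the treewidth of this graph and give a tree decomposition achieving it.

Each bag holds 3 vertices, so the decomposition has width 2, which upper-bounds the treewidth. For the lower bound, G contains the cycle 2–3–0–4–2, so G is not a forest; only forests have treewidth ≤ 1, hence tw(G) ≥ 2. Therefore the treewidth is 2.

Treewidth 2.
Bags: B1 = {2, 3, 4}  B2 = {0, 3, 4}  B3 = {0, 4, 5}  B4 = {0, 1, 5}  B5 = {1, 5, 7}  B6 = {1, 6, 7}
Tree: B1–B2, B2–B3, B3–B4, B4–B5, B5–B6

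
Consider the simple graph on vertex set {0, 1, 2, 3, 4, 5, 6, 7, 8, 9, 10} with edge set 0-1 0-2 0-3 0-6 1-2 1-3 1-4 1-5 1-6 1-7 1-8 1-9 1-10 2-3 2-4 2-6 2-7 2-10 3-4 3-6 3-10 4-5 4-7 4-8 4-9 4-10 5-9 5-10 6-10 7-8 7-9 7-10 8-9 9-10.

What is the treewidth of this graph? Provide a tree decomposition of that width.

The largest bag has 5 vertices, giving width 4; this decomposition certifies tw(G) ≤ 4. Conversely, {0, 1, 2, 3, 6} is a clique of size 5, and the vertices of any clique must share a bag in every tree decomposition; so some bag has ≥ 5 vertices and tw(G) ≥ 4. Hence tw(G) = 4 exactly.

Treewidth 4.
One optimal decomposition is:
Bags: B1 = {1, 2, 3, 4, 10}  B2 = {1, 2, 4, 7, 10}  B3 = {1, 2, 3, 6, 10}  B4 = {1, 4, 7, 9, 10}  B5 = {0, 1, 2, 3, 6}  B6 = {1, 4, 7, 8, 9}  B7 = {1, 4, 5, 9, 10}
Tree: B1–B2, B1–B3, B2–B4, B3–B5, B4–B6, B4–B7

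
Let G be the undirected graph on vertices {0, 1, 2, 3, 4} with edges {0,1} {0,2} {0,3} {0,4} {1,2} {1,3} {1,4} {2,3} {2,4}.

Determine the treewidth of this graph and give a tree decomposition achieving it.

Treewidth 3.
One such decomposition:
Bags: B1 = {0, 1, 2, 3}  B2 = {0, 1, 2, 4}
Tree: B1–B2

The largest bag has 4 vertices, giving width 3; this decomposition certifies tw(G) ≤ 3. On the other hand G contains the 4-clique {0, 1, 2, 3}. A clique must lie in a single bag of any decomposition, so no decomposition can have width below 3. Therefore the treewidth is 3.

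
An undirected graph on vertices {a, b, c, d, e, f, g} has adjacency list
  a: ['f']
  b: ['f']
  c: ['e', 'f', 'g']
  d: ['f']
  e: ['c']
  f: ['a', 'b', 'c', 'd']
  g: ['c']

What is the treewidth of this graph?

A width-1 tree decomposition is:
Bags: B1 = {c, g}  B2 = {c, f}  B3 = {b, f}  B4 = {d, f}  B5 = {a, f}  B6 = {c, e}
Tree: B1–B2, B2–B3, B2–B4, B4–B5, B1–B6
Each bag holds 2 vertices, so the decomposition has width 1, which upper-bounds the treewidth. Since G has at least one edge (e.g. g–c), it is not an edgeless graph, so tw(G) ≥ 1. Hence tw(G) = 1 exactly.

1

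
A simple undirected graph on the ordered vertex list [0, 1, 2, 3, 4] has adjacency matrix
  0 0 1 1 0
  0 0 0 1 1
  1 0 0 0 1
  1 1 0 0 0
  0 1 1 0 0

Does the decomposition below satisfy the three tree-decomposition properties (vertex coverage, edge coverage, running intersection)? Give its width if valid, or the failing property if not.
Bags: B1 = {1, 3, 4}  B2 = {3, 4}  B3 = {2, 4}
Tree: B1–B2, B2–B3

A tree decomposition must satisfy three properties: every vertex lies in some bag; for every edge, both endpoints lie together in some bag; and for every vertex, the bags containing it form a connected subtree. Here vertex 0 appears in no bag, so the decomposition is invalid.

No — vertex 0 appears in no bag.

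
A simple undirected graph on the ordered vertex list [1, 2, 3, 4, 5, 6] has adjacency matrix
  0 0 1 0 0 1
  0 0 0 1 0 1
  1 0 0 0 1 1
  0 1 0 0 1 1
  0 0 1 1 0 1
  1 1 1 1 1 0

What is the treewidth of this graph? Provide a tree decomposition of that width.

Treewidth 2.
Bags: B1 = {3, 5, 6}  B2 = {4, 5, 6}  B3 = {1, 3, 6}  B4 = {2, 4, 6}
Tree: B1–B2, B1–B3, B2–B4

The largest bag has 3 vertices, giving width 2; this decomposition certifies tw(G) ≤ 2. Conversely, {2, 4, 6} is a clique of size 3, and the vertices of any clique must share a bag in every tree decomposition; so some bag has ≥ 3 vertices and tw(G) ≥ 2. Therefore the treewidth is 2.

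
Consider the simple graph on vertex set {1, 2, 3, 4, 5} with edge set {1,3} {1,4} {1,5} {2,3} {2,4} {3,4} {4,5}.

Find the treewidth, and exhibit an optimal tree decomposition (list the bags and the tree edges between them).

Each bag holds 3 vertices, so the decomposition has width 2, which upper-bounds the treewidth. On the other hand G contains the 3-clique {1, 3, 4}. A clique must lie in a single bag of any decomposition, so no decomposition can have width below 2. Hence tw(G) = 2 exactly.

Treewidth 2.
Bags: B1 = {1, 3, 4}  B2 = {2, 3, 4}  B3 = {1, 4, 5}
Tree: B1–B2, B1–B3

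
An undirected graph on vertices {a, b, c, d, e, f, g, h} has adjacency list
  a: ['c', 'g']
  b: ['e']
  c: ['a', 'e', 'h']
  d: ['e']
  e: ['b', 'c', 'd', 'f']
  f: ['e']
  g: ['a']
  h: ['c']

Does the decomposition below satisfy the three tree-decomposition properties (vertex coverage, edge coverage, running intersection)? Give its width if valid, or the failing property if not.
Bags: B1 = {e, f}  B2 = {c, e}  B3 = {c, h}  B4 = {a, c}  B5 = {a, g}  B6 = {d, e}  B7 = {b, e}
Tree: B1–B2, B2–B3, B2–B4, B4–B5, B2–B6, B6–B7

Yes; width 1.

Every vertex of G appears in some bag (union = {a, b, c, d, e, f, g, h}); every edge is covered by a bag; and for each vertex v the set of bags containing v is connected in the bag tree. The decomposition is therefore valid. The largest bag has 2 vertices, so the width is 1.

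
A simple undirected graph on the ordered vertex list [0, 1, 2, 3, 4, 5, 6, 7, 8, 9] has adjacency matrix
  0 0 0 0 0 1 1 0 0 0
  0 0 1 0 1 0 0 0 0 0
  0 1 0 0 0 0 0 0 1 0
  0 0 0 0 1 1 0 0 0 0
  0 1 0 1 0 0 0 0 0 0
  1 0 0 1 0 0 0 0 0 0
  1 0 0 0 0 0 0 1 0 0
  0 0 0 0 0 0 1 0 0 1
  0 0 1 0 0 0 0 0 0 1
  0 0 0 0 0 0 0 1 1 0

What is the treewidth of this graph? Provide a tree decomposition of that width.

Treewidth 2.
One optimal decomposition is:
Bags: B1 = {1, 2, 8}  B2 = {1, 8, 9}  B3 = {1, 7, 9}  B4 = {1, 6, 7}  B5 = {0, 1, 6}  B6 = {0, 1, 5}  B7 = {1, 3, 5}  B8 = {1, 3, 4}
Tree: B1–B2, B2–B3, B3–B4, B4–B5, B5–B6, B6–B7, B7–B8

The largest bag has 3 vertices, giving width 2; this decomposition certifies tw(G) ≤ 2. The edges 1–2–8–9–7–6–0–5–3–4–1 form a cycle, so G is not a tree and its treewidth is at least 2. The upper and lower bounds meet at 2, so that is the treewidth.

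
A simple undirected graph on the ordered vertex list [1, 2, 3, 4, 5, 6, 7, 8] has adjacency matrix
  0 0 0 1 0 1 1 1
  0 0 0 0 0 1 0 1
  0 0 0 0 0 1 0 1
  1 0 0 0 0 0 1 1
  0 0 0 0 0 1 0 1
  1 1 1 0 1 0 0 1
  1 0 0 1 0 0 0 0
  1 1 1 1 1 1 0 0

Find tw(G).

2

A width-2 tree decomposition is:
Bags: B1 = {1, 6, 8}  B2 = {1, 4, 8}  B3 = {5, 6, 8}  B4 = {3, 6, 8}  B5 = {1, 4, 7}  B6 = {2, 6, 8}
Tree: B1–B2, B1–B3, B3–B4, B2–B5, B4–B6
Every bag has size at most 3, so the width is 3 − 1 = 2 and tw(G) ≤ 2. On the other hand G contains the 3-clique {1, 4, 8}. A clique must lie in a single bag of any decomposition, so no decomposition can have width below 2. Combining the bounds, tw(G) = 2.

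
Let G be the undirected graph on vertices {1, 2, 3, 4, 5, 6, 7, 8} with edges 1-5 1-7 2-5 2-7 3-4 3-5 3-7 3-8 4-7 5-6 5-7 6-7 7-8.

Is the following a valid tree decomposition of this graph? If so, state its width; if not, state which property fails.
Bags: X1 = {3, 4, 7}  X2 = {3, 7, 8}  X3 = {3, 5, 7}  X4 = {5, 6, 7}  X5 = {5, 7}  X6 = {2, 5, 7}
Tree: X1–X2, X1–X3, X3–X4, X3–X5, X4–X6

No — vertex 1 appears in no bag.

A tree decomposition must satisfy three properties: every vertex lies in some bag; for every edge, both endpoints lie together in some bag; and for every vertex, the bags containing it form a connected subtree. Here vertex 1 appears in no bag, so the decomposition is invalid.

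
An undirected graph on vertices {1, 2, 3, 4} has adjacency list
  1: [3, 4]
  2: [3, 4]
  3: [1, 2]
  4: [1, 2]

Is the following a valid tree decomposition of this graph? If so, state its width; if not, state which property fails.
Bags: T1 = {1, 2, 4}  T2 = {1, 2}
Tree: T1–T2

A tree decomposition must satisfy three properties: every vertex lies in some bag; for every edge, both endpoints lie together in some bag; and for every vertex, the bags containing it form a connected subtree. Here vertex 3 appears in no bag, so the decomposition is invalid.

No — vertex 3 appears in no bag.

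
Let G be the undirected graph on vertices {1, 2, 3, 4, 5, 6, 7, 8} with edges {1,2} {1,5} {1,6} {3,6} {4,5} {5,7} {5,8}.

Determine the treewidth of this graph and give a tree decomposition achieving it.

Each bag holds 2 vertices, so the decomposition has width 1, which upper-bounds the treewidth. Any graph with an edge has treewidth ≥ 1, and G has the edge 5–1. The upper and lower bounds meet at 1, so that is the treewidth.

Treewidth 1.
Bags: B1 = {1, 5}  B2 = {1, 2}  B3 = {1, 6}  B4 = {4, 5}  B5 = {5, 7}  B6 = {3, 6}  B7 = {5, 8}
Tree: B1–B2, B1–B3, B1–B4, B1–B5, B3–B6, B1–B7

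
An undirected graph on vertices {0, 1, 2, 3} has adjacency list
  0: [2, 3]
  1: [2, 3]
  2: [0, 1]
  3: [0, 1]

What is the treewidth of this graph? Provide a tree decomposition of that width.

Treewidth 2.
One optimal decomposition is:
Bags: B1 = {1, 2, 3}  B2 = {0, 2, 3}
Tree: B1–B2

Every bag has size at most 3, so the width is 3 − 1 = 2 and tw(G) ≤ 2. Since 3–1–2–0–3 is a cycle in G, G is not acyclic. Forests are exactly the graphs of treewidth ≤ 1, so tw(G) ≥ 2. Hence tw(G) = 2 exactly.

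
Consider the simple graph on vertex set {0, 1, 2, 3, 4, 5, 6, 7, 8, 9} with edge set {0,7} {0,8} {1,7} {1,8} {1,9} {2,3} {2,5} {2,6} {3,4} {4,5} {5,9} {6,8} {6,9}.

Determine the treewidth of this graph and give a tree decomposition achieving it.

Each bag holds 3 vertices, so the decomposition has width 2, which upper-bounds the treewidth. For the lower bound, G contains the cycle 4–3–2–5–4, so G is not a forest; only forests have treewidth ≤ 1, hence tw(G) ≥ 2. The upper and lower bounds meet at 2, so that is the treewidth.

Treewidth 2.
Bags: B1 = {3, 4, 5}  B2 = {2, 3, 5}  B3 = {2, 5, 9}  B4 = {2, 6, 9}  B5 = {1, 6, 9}  B6 = {1, 6, 8}  B7 = {1, 7, 8}  B8 = {0, 7, 8}
Tree: B1–B2, B2–B3, B3–B4, B4–B5, B5–B6, B6–B7, B7–B8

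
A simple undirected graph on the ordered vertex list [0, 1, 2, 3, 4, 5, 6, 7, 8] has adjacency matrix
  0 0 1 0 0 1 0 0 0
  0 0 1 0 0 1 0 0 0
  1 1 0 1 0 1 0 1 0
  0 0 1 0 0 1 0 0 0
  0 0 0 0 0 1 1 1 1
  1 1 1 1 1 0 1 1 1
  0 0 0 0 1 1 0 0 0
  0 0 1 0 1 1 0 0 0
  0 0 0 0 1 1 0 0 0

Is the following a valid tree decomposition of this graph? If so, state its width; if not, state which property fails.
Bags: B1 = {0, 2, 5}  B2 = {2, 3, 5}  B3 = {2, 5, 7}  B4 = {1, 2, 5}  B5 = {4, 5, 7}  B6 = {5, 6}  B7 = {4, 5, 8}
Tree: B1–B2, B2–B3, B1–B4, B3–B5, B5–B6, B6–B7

No — edge (4,6) lies in no bag.

A tree decomposition must satisfy three properties: every vertex lies in some bag; for every edge, both endpoints lie together in some bag; and for every vertex, the bags containing it form a connected subtree. Here edge (4,6) lies in no bag, so the decomposition is invalid.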